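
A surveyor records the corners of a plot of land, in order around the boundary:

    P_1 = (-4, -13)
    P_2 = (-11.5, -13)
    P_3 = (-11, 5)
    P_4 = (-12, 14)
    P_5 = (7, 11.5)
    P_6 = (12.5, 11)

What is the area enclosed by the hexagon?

406.625

Apply the shoelace (surveyor's) formula: 2A = Σ (x_i·y_{i+1} − x_{i+1}·y_i), indices taken mod 6.
Cross-terms: -97.5, -200.5, -94, -236, -66.75, -118.5  ⇒  Σ = -813.25
Area = |Σ|/2 = 406.625.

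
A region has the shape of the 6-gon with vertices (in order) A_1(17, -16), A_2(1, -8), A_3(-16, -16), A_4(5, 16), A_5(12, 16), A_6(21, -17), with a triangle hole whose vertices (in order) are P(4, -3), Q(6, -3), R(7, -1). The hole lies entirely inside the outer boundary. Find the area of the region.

Outer boundary:
Apply the shoelace formula: 2A = Σ (x_i·y_{i+1} − x_{i+1}·y_i), indices taken mod 6.
Σ = (-120) + (-144) + (-176) + (-112) + (-540) + (-47) = -1139
Area = |Σ|/2 = 569.5.
Hole:
Apply the shoelace (surveyor's) formula: 2A = Σ (x_i·y_{i+1} − x_{i+1}·y_i), indices taken mod 3.
Σ = (6) + (15) + (-17) = 4
Area = |Σ|/2 = 2.
Net area = 569.5 − 2 = 567.5.

567.5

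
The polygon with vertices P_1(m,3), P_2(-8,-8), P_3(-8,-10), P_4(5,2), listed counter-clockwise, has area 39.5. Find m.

1

Write out the shoelace sum; only the two edges meeting at P_1 involve m:
2·Area = [(5·3 − m·2) + (m·(-8) − (-8)·3)] + 50
       = -10·m + 89 = 79
⇒ m = 1.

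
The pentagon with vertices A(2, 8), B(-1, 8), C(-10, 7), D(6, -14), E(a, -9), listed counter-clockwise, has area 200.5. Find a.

11

Write out the shoelace sum; only the two edges meeting at E involve a:
2·Area = [(6·(-9) − a·(-14)) + (a·8 − 2·(-9))] + 195
       = 22·a + 159 = 401
⇒ a = 11.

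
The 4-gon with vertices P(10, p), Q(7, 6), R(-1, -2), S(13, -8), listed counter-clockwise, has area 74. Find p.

-3

Write out the shoelace sum; only the two edges meeting at P involve p:
2·Area = [(13·p − 10·(-8)) + (10·6 − 7·p)] + 26
       = 6·p + 166 = 148
⇒ p = -3.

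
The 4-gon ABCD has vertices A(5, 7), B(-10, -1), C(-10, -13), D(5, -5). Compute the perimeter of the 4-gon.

58

|AB| = √((-15)² + (-8)²) = √289 = 17
|BC| = √((0)² + (-12)²) = √144 = 12
|CD| = √((15)² + (8)²) = √289 = 17
|DA| = √((0)² + (12)²) = √144 = 12
Perimeter = 17 + 12 + 17 + 12 = 58.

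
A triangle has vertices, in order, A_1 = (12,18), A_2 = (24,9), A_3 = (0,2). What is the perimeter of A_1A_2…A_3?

60

|A_1A_2| = √((12)² + (-9)²) = √225 = 15
|A_2A_3| = √((-24)² + (-7)²) = √625 = 25
|A_3A_1| = √((12)² + (16)²) = √400 = 20
Perimeter = 15 + 25 + 20 = 60.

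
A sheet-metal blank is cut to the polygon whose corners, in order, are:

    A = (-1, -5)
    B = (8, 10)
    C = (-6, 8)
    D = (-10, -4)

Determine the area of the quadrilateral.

Apply the shoelace (surveyor's) formula: 2A = Σ (x_i·y_{i+1} − x_{i+1}·y_i), indices taken mod 4.
Σ = (30) + (124) + (104) + (46) = 304
Area = |Σ|/2 = 152.

152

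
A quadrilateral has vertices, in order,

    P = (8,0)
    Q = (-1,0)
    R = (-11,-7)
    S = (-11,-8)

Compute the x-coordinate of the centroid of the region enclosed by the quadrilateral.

Apply the shoelace (surveyor's) formula. First the cross-terms c_i = x_i·y_{i+1} − x_{i+1}·y_i:
  0, 7, 11, 64  ⇒  2A = 82, A = 41.
Then Σ (x_i + x_{i+1})·c_i = -518, so x̄ = -518 / (6·41) = -259/123.

-259/123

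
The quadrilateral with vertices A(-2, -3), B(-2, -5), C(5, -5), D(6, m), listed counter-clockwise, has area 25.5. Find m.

Write out the shoelace sum; only the two edges meeting at D involve m:
2·Area = [(5·m − 6·(-5)) + (6·(-3) − (-2)·m)] + 39
       = 7·m + 51 = 51
⇒ m = 0.

0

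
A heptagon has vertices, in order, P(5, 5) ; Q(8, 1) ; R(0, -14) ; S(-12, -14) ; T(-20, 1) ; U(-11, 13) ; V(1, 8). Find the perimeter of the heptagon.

84

|PQ| = √((3)² + (-4)²) = √25 = 5
|QR| = √((-8)² + (-15)²) = √289 = 17
|RS| = √((-12)² + (0)²) = √144 = 12
|ST| = √((-8)² + (15)²) = √289 = 17
|TU| = √((9)² + (12)²) = √225 = 15
|UV| = √((12)² + (-5)²) = √169 = 13
|VP| = √((4)² + (-3)²) = √25 = 5
Perimeter = 5 + 17 + 12 + 17 + 15 + 13 + 5 = 84.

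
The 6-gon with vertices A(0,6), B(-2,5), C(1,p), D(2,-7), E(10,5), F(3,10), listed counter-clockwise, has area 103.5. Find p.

Write out the shoelace sum; only the two edges meeting at C involve p:
2·Area = [((-2)·p − 1·5) + (1·(-7) − 2·p)] + 195
       = -4·p + 183 = 207
⇒ p = -6.

-6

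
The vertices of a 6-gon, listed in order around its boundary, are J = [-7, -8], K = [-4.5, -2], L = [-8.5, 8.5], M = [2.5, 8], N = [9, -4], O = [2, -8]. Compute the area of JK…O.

Apply the shoelace (surveyor's) formula: 2A = Σ (x_i·y_{i+1} − x_{i+1}·y_i), indices taken mod 6.
Cross-terms: -22, -55.25, -89.25, -82, -64, -72  ⇒  Σ = -384.5
Area = |Σ|/2 = 192.25.

192.25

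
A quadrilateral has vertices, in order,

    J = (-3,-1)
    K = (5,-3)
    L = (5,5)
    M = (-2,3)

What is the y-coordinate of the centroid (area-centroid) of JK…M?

Apply the shoelace (surveyor's) formula. First the cross-terms c_i = x_i·y_{i+1} − x_{i+1}·y_i:
  14, 40, 25, 11  ⇒  2A = 90, A = 45.
Then Σ (y_i + y_{i+1})·c_i = 246, so ȳ = 246 / (6·45) = 41/45.

41/45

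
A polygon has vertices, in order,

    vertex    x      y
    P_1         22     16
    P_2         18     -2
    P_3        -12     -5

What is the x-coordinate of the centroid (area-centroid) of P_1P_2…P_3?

28/3

Apply Gauss's area formula. First the cross-terms c_i = x_i·y_{i+1} − x_{i+1}·y_i:
  -332, -114, -82  ⇒  2A = -528, A = -264.
Then Σ (x_i + x_{i+1})·c_i = -14784, so x̄ = -14784 / (6·(-264)) = 28/3.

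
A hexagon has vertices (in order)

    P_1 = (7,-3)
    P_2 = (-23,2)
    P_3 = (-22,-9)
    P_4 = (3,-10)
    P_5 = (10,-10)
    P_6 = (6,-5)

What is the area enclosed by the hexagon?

Σ = (-55) + (251) + (247) + (70) + (10) + (17) = 540
Area = |Σ|/2 = 270.

270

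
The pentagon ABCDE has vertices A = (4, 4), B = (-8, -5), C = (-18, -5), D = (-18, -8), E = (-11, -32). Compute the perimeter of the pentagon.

|AB| = √((-12)² + (-9)²) = √225 = 15
|BC| = √((-10)² + (0)²) = √100 = 10
|CD| = √((0)² + (-3)²) = √9 = 3
|DE| = √((7)² + (-24)²) = √625 = 25
|EA| = √((15)² + (36)²) = √1521 = 39
Perimeter = 15 + 10 + 3 + 25 + 39 = 92.

92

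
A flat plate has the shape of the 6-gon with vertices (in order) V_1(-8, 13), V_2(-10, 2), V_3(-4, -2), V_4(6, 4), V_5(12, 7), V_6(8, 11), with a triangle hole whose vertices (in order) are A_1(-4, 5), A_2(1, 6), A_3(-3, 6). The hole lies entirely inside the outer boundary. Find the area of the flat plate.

Outer boundary:
Apply Gauss's area formula: 2A = Σ (x_i·y_{i+1} − x_{i+1}·y_i), indices taken mod 6.
Cross-terms: 114, 28, -4, -6, 76, 192  ⇒  Σ = 400
Area = |Σ|/2 = 200.
Hole:
Cross-terms: -29, 24, 9  ⇒  Σ = 4
Area = |Σ|/2 = 2.
Net area = 200 − 2 = 198.

198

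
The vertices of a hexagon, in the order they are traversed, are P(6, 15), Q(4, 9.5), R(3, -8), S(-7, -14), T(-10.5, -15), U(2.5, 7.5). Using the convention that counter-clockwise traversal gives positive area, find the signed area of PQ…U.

P→Q: (6)(9.5) − (4)(15) = -3
Q→R: (4)(-8) − (3)(9.5) = -60.5
R→S: (3)(-14) − (-7)(-8) = -98
S→T: (-7)(-15) − (-10.5)(-14) = -42
T→U: (-10.5)(7.5) − (2.5)(-15) = -41.25
U→P: (2.5)(15) − (6)(7.5) = -7.5
Σ = -252.25
Signed area = Σ/2 = -126.125 (negative ⇒ clockwise traversal).

-126.125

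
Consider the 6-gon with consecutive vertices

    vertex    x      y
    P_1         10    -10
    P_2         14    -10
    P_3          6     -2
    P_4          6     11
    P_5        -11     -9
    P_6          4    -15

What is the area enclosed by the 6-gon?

264

Σ = (40) + (32) + (78) + (67) + (201) + (110) = 528
Area = |Σ|/2 = 264.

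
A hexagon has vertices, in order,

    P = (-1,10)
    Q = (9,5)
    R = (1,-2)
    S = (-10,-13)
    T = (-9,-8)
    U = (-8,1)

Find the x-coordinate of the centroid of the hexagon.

Apply the surveyor's formula. First the cross-terms c_i = x_i·y_{i+1} − x_{i+1}·y_i:
  -95, -23, -33, -37, -73, -79  ⇒  2A = -340, A = -170.
Then Σ (x_i + x_{i+1})·c_i = 1962, so x̄ = 1962 / (6·(-170)) = -327/170.

-327/170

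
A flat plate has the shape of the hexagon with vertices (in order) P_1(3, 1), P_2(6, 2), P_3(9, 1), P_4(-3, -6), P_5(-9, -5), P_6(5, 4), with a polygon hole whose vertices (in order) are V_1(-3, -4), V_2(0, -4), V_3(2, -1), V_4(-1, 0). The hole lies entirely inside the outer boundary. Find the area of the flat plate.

Outer boundary:
Apply the surveyor's formula: 2A = Σ (x_i·y_{i+1} − x_{i+1}·y_i), indices taken mod 6.
Σ = (0) + (-12) + (-51) + (-39) + (-11) + (-7) = -120
Area = |Σ|/2 = 60.
Hole:
Apply the shoelace (surveyor's) formula: 2A = Σ (x_i·y_{i+1} − x_{i+1}·y_i), indices taken mod 4.
Σ = (12) + (8) + (-1) + (4) = 23
Area = |Σ|/2 = 11.5.
Net area = 60 − 11.5 = 48.5.

48.5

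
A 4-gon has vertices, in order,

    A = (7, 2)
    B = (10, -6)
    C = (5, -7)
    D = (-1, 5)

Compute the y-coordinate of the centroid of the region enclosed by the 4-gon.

-43/33

Apply the shoelace (surveyor's) formula. First the cross-terms c_i = x_i·y_{i+1} − x_{i+1}·y_i:
  -62, -40, 18, -37  ⇒  2A = -121, A = -60.5.
Then Σ (y_i + y_{i+1})·c_i = 473, so ȳ = 473 / (6·(-60.5)) = -43/33.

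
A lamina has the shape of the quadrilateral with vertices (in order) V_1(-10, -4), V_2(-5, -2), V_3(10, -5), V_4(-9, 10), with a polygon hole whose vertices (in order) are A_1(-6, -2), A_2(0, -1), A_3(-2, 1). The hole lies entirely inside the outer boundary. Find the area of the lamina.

Outer boundary:
Apply the surveyor's formula: 2A = Σ (x_i·y_{i+1} − x_{i+1}·y_i), indices taken mod 4.
V_1→V_2: (-10)(-2) − (-5)(-4) = 0
V_2→V_3: (-5)(-5) − (10)(-2) = 45
V_3→V_4: (10)(10) − (-9)(-5) = 55
V_4→V_1: (-9)(-4) − (-10)(10) = 136
Σ = 236
Area = |Σ|/2 = 118.
Hole:
Apply the surveyor's formula: 2A = Σ (x_i·y_{i+1} − x_{i+1}·y_i), indices taken mod 3.
Σ = (6) + (-2) + (10) = 14
Area = |Σ|/2 = 7.
Net area = 118 − 7 = 111.

111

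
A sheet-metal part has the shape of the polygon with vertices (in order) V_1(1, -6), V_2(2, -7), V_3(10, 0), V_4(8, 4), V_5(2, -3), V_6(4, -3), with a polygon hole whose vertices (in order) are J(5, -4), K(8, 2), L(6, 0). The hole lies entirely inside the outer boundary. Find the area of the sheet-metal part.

31

Outer boundary:
Apply the surveyor's formula: 2A = Σ (x_i·y_{i+1} − x_{i+1}·y_i), indices taken mod 6.
Cross-terms: 5, 70, 40, -32, 6, -21  ⇒  Σ = 68
Area = |Σ|/2 = 34.
Hole:
Apply the surveyor's formula: 2A = Σ (x_i·y_{i+1} − x_{i+1}·y_i), indices taken mod 3.
Σ = (42) + (-12) + (-24) = 6
Area = |Σ|/2 = 3.
Net area = 34 − 3 = 31.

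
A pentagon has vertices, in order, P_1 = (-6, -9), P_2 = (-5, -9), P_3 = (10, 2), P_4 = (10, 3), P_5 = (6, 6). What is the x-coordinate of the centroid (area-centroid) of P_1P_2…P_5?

Apply the shoelace (surveyor's) formula. First the cross-terms c_i = x_i·y_{i+1} − x_{i+1}·y_i:
  9, 80, 10, 42, -18  ⇒  2A = 123, A = 61.5.
Then Σ (x_i + x_{i+1})·c_i = 1173, so x̄ = 1173 / (6·61.5) = 391/123.

391/123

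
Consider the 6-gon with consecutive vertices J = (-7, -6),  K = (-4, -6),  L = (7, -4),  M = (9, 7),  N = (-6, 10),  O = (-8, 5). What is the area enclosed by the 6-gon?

213

Σ = (18) + (58) + (85) + (132) + (50) + (83) = 426
Area = |Σ|/2 = 213.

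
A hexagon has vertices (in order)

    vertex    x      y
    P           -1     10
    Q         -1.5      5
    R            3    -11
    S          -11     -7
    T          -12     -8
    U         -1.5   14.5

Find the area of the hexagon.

P→Q: (-1)(5) − (-1.5)(10) = 10
Q→R: (-1.5)(-11) − (3)(5) = 1.5
R→S: (3)(-7) − (-11)(-11) = -142
S→T: (-11)(-8) − (-12)(-7) = 4
T→U: (-12)(14.5) − (-1.5)(-8) = -186
U→P: (-1.5)(10) − (-1)(14.5) = -0.5
Σ = -313
Area = |Σ|/2 = 156.5.

156.5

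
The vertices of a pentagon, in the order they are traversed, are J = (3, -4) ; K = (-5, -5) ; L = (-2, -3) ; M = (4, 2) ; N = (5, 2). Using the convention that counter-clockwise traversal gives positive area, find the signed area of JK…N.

-25

Apply the surveyor's formula: 2A = Σ (x_i·y_{i+1} − x_{i+1}·y_i), indices taken mod 5.
Cross-terms: -35, 5, 8, -2, -26  ⇒  Σ = -50
Signed area = Σ/2 = -25 (negative ⇒ clockwise traversal).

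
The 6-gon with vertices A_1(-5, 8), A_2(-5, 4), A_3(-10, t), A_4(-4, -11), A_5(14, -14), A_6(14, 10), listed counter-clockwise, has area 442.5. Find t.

The doubled signed area Σ (x_i y_{i+1} − x_{i+1} y_i) is linear in t.
With t=0 it equals 878; the coefficient of t is -1 (from the two edges through A_3).
So -1·t + 878 = 2·442.5 = 885 ⇒ t = -7.

-7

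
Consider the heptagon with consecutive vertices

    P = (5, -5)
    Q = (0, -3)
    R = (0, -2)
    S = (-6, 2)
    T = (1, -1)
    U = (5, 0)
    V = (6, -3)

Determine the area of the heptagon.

24

Apply the surveyor's formula: 2A = Σ (x_i·y_{i+1} − x_{i+1}·y_i), indices taken mod 7.
Cross-terms: -15, 0, -12, 4, 5, -15, -15  ⇒  Σ = -48
Area = |Σ|/2 = 24.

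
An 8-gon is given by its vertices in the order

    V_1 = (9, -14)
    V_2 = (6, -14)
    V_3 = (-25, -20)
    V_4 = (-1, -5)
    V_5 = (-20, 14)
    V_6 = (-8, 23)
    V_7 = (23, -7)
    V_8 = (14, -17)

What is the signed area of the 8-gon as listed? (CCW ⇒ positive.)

-839

Apply Gauss's area formula: 2A = Σ (x_i·y_{i+1} − x_{i+1}·y_i), indices taken mod 8.
Cross-terms: -42, -470, 105, -114, -348, -473, -293, -43  ⇒  Σ = -1678
Signed area = Σ/2 = -839 (negative ⇒ clockwise traversal).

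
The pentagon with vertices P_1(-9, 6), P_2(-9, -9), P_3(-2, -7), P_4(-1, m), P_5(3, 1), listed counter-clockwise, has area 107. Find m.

-3

Write out the shoelace sum; only the two edges meeting at P_4 involve m:
2·Area = [((-2)·m − (-1)·(-7)) + ((-1)·1 − 3·m)] + 207
       = -5·m + 199 = 214
⇒ m = -3.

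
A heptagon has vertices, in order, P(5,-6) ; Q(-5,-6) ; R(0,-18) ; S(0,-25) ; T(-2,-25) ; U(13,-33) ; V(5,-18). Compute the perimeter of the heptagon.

|PQ| = √((-10)² + (0)²) = √100 = 10
|QR| = √((5)² + (-12)²) = √169 = 13
|RS| = √((0)² + (-7)²) = √49 = 7
|ST| = √((-2)² + (0)²) = √4 = 2
|TU| = √((15)² + (-8)²) = √289 = 17
|UV| = √((-8)² + (15)²) = √289 = 17
|VP| = √((0)² + (12)²) = √144 = 12
Perimeter = 10 + 13 + 7 + 2 + 17 + 17 + 12 = 78.

78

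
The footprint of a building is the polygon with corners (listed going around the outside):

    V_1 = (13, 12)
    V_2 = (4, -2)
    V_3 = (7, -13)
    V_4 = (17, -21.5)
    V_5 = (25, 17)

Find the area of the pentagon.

432

V_1→V_2: (13)(-2) − (4)(12) = -74
V_2→V_3: (4)(-13) − (7)(-2) = -38
V_3→V_4: (7)(-21.5) − (17)(-13) = 70.5
V_4→V_5: (17)(17) − (25)(-21.5) = 826.5
V_5→V_1: (25)(12) − (13)(17) = 79
Σ = 864
Area = |Σ|/2 = 432.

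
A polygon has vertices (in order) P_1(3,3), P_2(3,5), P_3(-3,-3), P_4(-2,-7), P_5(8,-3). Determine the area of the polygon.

Apply the shoelace (surveyor's) formula: 2A = Σ (x_i·y_{i+1} − x_{i+1}·y_i), indices taken mod 5.
Σ = (6) + (6) + (15) + (62) + (33) = 122
Area = |Σ|/2 = 61.

61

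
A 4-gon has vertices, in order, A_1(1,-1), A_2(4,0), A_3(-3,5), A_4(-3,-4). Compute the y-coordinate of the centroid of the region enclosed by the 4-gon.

44/87

Apply the shoelace formula. First the cross-terms c_i = x_i·y_{i+1} − x_{i+1}·y_i:
  4, 20, 27, 7  ⇒  2A = 58, A = 29.
Then Σ (y_i + y_{i+1})·c_i = 88, so ȳ = 88 / (6·29) = 44/87.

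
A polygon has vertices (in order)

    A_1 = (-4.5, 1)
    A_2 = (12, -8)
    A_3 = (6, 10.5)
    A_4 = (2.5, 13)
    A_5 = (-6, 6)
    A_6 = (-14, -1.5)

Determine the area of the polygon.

Σ = (24) + (174) + (51.75) + (93) + (93) + (-20.75) = 415
Area = |Σ|/2 = 207.5.

207.5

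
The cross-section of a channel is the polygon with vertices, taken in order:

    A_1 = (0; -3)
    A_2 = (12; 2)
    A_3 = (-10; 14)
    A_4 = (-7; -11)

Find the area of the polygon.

Apply Gauss's area formula: 2A = Σ (x_i·y_{i+1} − x_{i+1}·y_i), indices taken mod 4.
Cross-terms: 36, 188, 208, 21  ⇒  Σ = 453
Area = |Σ|/2 = 226.5.

226.5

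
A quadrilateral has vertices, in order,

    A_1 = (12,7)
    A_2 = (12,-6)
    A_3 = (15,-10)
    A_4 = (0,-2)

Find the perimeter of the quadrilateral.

|A_1A_2| = √((0)² + (-13)²) = √169 = 13
|A_2A_3| = √((3)² + (-4)²) = √25 = 5
|A_3A_4| = √((-15)² + (8)²) = √289 = 17
|A_4A_1| = √((12)² + (9)²) = √225 = 15
Perimeter = 13 + 5 + 17 + 15 = 50.

50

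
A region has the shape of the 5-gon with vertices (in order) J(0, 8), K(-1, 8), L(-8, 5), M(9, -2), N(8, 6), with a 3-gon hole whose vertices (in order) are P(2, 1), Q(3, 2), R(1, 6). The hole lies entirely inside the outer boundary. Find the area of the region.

Outer boundary:
Apply the shoelace (surveyor's) formula: 2A = Σ (x_i·y_{i+1} − x_{i+1}·y_i), indices taken mod 5.
Σ = (8) + (59) + (-29) + (70) + (64) = 172
Area = |Σ|/2 = 86.
Hole:
Apply the shoelace formula: 2A = Σ (x_i·y_{i+1} − x_{i+1}·y_i), indices taken mod 3.
Σ = (1) + (16) + (-11) = 6
Area = |Σ|/2 = 3.
Net area = 86 − 3 = 83.

83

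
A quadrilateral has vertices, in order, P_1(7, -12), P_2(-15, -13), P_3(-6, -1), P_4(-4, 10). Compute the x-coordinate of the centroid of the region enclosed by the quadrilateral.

-271/84

Apply Gauss's area formula. First the cross-terms c_i = x_i·y_{i+1} − x_{i+1}·y_i:
  -271, -63, -64, -22  ⇒  2A = -420, A = -210.
Then Σ (x_i + x_{i+1})·c_i = 4065, so x̄ = 4065 / (6·(-210)) = -271/84.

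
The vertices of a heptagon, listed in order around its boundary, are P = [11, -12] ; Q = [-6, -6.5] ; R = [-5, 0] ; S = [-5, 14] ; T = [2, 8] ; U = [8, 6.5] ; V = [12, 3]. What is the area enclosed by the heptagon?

Apply the shoelace formula: 2A = Σ (x_i·y_{i+1} − x_{i+1}·y_i), indices taken mod 7.
Cross-terms: -143.5, -32.5, -70, -68, -51, -54, -177  ⇒  Σ = -596
Area = |Σ|/2 = 298.

298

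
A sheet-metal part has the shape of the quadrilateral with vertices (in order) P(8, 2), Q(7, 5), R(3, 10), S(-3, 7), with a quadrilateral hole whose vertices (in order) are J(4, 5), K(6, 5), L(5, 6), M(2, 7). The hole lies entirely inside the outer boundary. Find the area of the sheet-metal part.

Outer boundary:
Apply the shoelace (surveyor's) formula: 2A = Σ (x_i·y_{i+1} − x_{i+1}·y_i), indices taken mod 4.
Σ = (26) + (55) + (51) + (-62) = 70
Area = |Σ|/2 = 35.
Hole:
Σ = (-10) + (11) + (23) + (-18) = 6
Area = |Σ|/2 = 3.
Net area = 35 − 3 = 32.

32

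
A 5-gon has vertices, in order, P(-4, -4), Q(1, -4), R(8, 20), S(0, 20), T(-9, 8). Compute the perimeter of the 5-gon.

|PQ| = √((5)² + (0)²) = √25 = 5
|QR| = √((7)² + (24)²) = √625 = 25
|RS| = √((-8)² + (0)²) = √64 = 8
|ST| = √((-9)² + (-12)²) = √225 = 15
|TP| = √((5)² + (-12)²) = √169 = 13
Perimeter = 5 + 25 + 8 + 15 + 13 = 66.

66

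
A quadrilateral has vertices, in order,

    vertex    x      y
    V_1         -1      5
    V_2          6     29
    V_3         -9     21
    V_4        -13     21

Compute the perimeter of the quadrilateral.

66

|V_1V_2| = √((7)² + (24)²) = √625 = 25
|V_2V_3| = √((-15)² + (-8)²) = √289 = 17
|V_3V_4| = √((-4)² + (0)²) = √16 = 4
|V_4V_1| = √((12)² + (-16)²) = √400 = 20
Perimeter = 25 + 17 + 4 + 20 = 66.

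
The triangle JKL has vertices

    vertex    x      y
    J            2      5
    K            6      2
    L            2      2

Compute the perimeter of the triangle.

12

|JK| = √((4)² + (-3)²) = √25 = 5
|KL| = √((-4)² + (0)²) = √16 = 4
|LJ| = √((0)² + (3)²) = √9 = 3
Perimeter = 5 + 4 + 3 = 12.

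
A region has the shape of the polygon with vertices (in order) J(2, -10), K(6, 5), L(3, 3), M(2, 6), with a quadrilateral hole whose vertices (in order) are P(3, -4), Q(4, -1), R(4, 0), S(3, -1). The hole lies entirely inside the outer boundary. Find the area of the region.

24.5

Outer boundary:
Apply the shoelace (surveyor's) formula: 2A = Σ (x_i·y_{i+1} − x_{i+1}·y_i), indices taken mod 4.
Cross-terms: 70, 3, 12, -32  ⇒  Σ = 53
Area = |Σ|/2 = 26.5.
Hole:
Cross-terms: 13, 4, -4, -9  ⇒  Σ = 4
Area = |Σ|/2 = 2.
Net area = 26.5 − 2 = 24.5.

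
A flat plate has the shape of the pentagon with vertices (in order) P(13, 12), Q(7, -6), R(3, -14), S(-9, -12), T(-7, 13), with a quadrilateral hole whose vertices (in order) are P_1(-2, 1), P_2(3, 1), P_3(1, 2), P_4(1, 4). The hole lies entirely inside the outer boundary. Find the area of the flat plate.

423.5

Outer boundary:
Σ = (-162) + (-80) + (-162) + (-201) + (-253) = -858
Area = |Σ|/2 = 429.
Hole:
Cross-terms: -5, 5, 2, 9  ⇒  Σ = 11
Area = |Σ|/2 = 5.5.
Net area = 429 − 5.5 = 423.5.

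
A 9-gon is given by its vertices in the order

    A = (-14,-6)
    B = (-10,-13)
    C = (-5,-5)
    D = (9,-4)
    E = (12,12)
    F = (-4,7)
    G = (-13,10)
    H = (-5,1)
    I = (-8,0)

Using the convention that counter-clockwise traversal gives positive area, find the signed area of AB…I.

302

A→B: (-14)(-13) − (-10)(-6) = 122
B→C: (-10)(-5) − (-5)(-13) = -15
C→D: (-5)(-4) − (9)(-5) = 65
D→E: (9)(12) − (12)(-4) = 156
E→F: (12)(7) − (-4)(12) = 132
F→G: (-4)(10) − (-13)(7) = 51
G→H: (-13)(1) − (-5)(10) = 37
H→I: (-5)(0) − (-8)(1) = 8
I→A: (-8)(-6) − (-14)(0) = 48
Σ = 604
Signed area = Σ/2 = 302 (positive ⇒ counter-clockwise traversal).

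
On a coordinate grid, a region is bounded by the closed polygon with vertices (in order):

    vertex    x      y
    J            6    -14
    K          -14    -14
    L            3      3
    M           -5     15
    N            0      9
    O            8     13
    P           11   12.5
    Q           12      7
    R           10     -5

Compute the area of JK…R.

Apply the surveyor's formula: 2A = Σ (x_i·y_{i+1} − x_{i+1}·y_i), indices taken mod 9.
Σ = (-280) + (0) + (60) + (-45) + (-72) + (-43) + (-73) + (-130) + (-110) = -693
Area = |Σ|/2 = 346.5.

346.5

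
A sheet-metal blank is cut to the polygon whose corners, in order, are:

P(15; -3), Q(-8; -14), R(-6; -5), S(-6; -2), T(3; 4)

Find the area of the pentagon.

191.5

Apply Gauss's area formula: 2A = Σ (x_i·y_{i+1} − x_{i+1}·y_i), indices taken mod 5.
Σ = (-234) + (-44) + (-18) + (-18) + (-69) = -383
Area = |Σ|/2 = 191.5.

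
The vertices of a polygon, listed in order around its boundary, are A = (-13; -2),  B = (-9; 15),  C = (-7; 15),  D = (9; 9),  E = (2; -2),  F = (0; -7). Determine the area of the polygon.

Apply the shoelace formula: 2A = Σ (x_i·y_{i+1} − x_{i+1}·y_i), indices taken mod 6.
A→B: (-13)(15) − (-9)(-2) = -213
B→C: (-9)(15) − (-7)(15) = -30
C→D: (-7)(9) − (9)(15) = -198
D→E: (9)(-2) − (2)(9) = -36
E→F: (2)(-7) − (0)(-2) = -14
F→A: (0)(-2) − (-13)(-7) = -91
Σ = -582
Area = |Σ|/2 = 291.

291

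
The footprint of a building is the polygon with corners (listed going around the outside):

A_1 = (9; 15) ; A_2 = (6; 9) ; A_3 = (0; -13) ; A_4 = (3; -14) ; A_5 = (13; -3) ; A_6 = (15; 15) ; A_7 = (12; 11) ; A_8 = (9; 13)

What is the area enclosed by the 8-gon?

Apply Gauss's area formula: 2A = Σ (x_i·y_{i+1} − x_{i+1}·y_i), indices taken mod 8.
A_1→A_2: (9)(9) − (6)(15) = -9
A_2→A_3: (6)(-13) − (0)(9) = -78
A_3→A_4: (0)(-14) − (3)(-13) = 39
A_4→A_5: (3)(-3) − (13)(-14) = 173
A_5→A_6: (13)(15) − (15)(-3) = 240
A_6→A_7: (15)(11) − (12)(15) = -15
A_7→A_8: (12)(13) − (9)(11) = 57
A_8→A_1: (9)(15) − (9)(13) = 18
Σ = 425
Area = |Σ|/2 = 212.5.

212.5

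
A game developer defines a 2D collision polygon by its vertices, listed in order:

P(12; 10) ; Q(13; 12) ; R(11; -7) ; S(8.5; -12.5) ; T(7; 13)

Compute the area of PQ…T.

87.5

Σ = (14) + (-223) + (-78) + (198) + (-86) = -175
Area = |Σ|/2 = 87.5.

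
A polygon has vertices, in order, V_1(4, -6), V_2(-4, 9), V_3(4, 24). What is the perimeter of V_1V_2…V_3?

|V_1V_2| = √((-8)² + (15)²) = √289 = 17
|V_2V_3| = √((8)² + (15)²) = √289 = 17
|V_3V_1| = √((0)² + (-30)²) = √900 = 30
Perimeter = 17 + 17 + 30 = 64.

64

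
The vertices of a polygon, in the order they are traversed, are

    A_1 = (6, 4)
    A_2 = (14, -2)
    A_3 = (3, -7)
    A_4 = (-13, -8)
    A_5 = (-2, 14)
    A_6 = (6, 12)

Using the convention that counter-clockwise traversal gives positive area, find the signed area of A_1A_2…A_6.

-314.5

Apply the shoelace formula: 2A = Σ (x_i·y_{i+1} − x_{i+1}·y_i), indices taken mod 6.
Σ = (-68) + (-92) + (-115) + (-198) + (-108) + (-48) = -629
Signed area = Σ/2 = -314.5 (negative ⇒ clockwise traversal).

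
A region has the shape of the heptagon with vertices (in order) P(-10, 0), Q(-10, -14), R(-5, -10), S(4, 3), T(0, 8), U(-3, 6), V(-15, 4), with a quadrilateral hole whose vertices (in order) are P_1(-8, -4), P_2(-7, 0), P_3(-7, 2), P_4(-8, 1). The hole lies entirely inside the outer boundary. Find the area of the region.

Outer boundary:
Apply the surveyor's formula: 2A = Σ (x_i·y_{i+1} − x_{i+1}·y_i), indices taken mod 7.
P→Q: (-10)(-14) − (-10)(0) = 140
Q→R: (-10)(-10) − (-5)(-14) = 30
R→S: (-5)(3) − (4)(-10) = 25
S→T: (4)(8) − (0)(3) = 32
T→U: (0)(6) − (-3)(8) = 24
U→V: (-3)(4) − (-15)(6) = 78
V→P: (-15)(0) − (-10)(4) = 40
Σ = 369
Area = |Σ|/2 = 184.5.
Hole:
Apply the shoelace (surveyor's) formula: 2A = Σ (x_i·y_{i+1} − x_{i+1}·y_i), indices taken mod 4.
Cross-terms: -28, -14, 9, 40  ⇒  Σ = 7
Area = |Σ|/2 = 3.5.
Net area = 184.5 − 3.5 = 181.

181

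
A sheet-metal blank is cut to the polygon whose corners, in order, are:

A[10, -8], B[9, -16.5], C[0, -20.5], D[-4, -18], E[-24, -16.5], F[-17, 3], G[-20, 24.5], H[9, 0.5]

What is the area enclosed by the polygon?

871

Apply the shoelace (surveyor's) formula: 2A = Σ (x_i·y_{i+1} − x_{i+1}·y_i), indices taken mod 8.
A→B: (10)(-16.5) − (9)(-8) = -93
B→C: (9)(-20.5) − (0)(-16.5) = -184.5
C→D: (0)(-18) − (-4)(-20.5) = -82
D→E: (-4)(-16.5) − (-24)(-18) = -366
E→F: (-24)(3) − (-17)(-16.5) = -352.5
F→G: (-17)(24.5) − (-20)(3) = -356.5
G→H: (-20)(0.5) − (9)(24.5) = -230.5
H→A: (9)(-8) − (10)(0.5) = -77
Σ = -1742
Area = |Σ|/2 = 871.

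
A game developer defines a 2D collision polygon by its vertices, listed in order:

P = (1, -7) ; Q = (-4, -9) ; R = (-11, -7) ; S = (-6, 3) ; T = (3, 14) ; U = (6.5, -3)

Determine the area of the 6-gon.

209.25

Apply the surveyor's formula: 2A = Σ (x_i·y_{i+1} − x_{i+1}·y_i), indices taken mod 6.
Σ = (-37) + (-71) + (-75) + (-93) + (-100) + (-42.5) = -418.5
Area = |Σ|/2 = 209.25.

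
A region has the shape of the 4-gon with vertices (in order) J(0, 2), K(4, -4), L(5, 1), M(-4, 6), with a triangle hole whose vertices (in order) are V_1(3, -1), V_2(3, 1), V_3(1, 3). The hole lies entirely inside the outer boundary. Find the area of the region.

19

Outer boundary:
J→K: (0)(-4) − (4)(2) = -8
K→L: (4)(1) − (5)(-4) = 24
L→M: (5)(6) − (-4)(1) = 34
M→J: (-4)(2) − (0)(6) = -8
Σ = 42
Area = |Σ|/2 = 21.
Hole:
Σ = (6) + (8) + (-10) = 4
Area = |Σ|/2 = 2.
Net area = 21 − 2 = 19.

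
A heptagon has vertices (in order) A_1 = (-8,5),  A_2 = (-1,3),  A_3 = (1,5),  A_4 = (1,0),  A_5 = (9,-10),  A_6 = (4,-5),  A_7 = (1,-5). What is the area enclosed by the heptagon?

48.5

Apply the shoelace (surveyor's) formula: 2A = Σ (x_i·y_{i+1} − x_{i+1}·y_i), indices taken mod 7.
Σ = (-19) + (-8) + (-5) + (-10) + (-5) + (-15) + (-35) = -97
Area = |Σ|/2 = 48.5.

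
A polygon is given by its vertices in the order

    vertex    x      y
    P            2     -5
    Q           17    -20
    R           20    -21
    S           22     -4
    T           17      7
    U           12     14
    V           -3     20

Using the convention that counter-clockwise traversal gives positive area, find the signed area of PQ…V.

551.5

Apply the surveyor's formula: 2A = Σ (x_i·y_{i+1} − x_{i+1}·y_i), indices taken mod 7.
Cross-terms: 45, 43, 382, 222, 154, 282, -25  ⇒  Σ = 1103
Signed area = Σ/2 = 551.5 (positive ⇒ counter-clockwise traversal).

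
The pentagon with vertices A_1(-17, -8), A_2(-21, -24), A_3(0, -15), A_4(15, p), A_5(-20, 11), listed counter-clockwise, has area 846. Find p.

The doubled signed area Σ (x_i y_{i+1} − x_{i+1} y_i) is linear in p.
With p=0 it equals 1292; the coefficient of p is 20 (from the two edges through A_4).
So 20·p + 1292 = 2·846 = 1692 ⇒ p = 20.

20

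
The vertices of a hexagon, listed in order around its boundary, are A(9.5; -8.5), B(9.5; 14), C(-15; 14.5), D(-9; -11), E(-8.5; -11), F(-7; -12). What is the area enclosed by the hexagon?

530.5

Apply Gauss's area formula: 2A = Σ (x_i·y_{i+1} − x_{i+1}·y_i), indices taken mod 6.
Σ = (213.75) + (347.75) + (295.5) + (5.5) + (25) + (173.5) = 1061
Area = |Σ|/2 = 530.5.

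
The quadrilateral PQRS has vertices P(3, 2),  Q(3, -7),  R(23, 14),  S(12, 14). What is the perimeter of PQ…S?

64

|PQ| = √((0)² + (-9)²) = √81 = 9
|QR| = √((20)² + (21)²) = √841 = 29
|RS| = √((-11)² + (0)²) = √121 = 11
|SP| = √((-9)² + (-12)²) = √225 = 15
Perimeter = 9 + 29 + 11 + 15 = 64.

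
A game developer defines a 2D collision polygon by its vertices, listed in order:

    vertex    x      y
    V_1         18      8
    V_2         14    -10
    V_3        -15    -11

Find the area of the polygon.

Apply the surveyor's formula: 2A = Σ (x_i·y_{i+1} − x_{i+1}·y_i), indices taken mod 3.
Σ = (-292) + (-304) + (78) = -518
Area = |Σ|/2 = 259.

259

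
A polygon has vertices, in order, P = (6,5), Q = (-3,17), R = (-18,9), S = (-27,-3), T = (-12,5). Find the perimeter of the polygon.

82

|PQ| = √((-9)² + (12)²) = √225 = 15
|QR| = √((-15)² + (-8)²) = √289 = 17
|RS| = √((-9)² + (-12)²) = √225 = 15
|ST| = √((15)² + (8)²) = √289 = 17
|TP| = √((18)² + (0)²) = √324 = 18
Perimeter = 15 + 17 + 15 + 17 + 18 = 82.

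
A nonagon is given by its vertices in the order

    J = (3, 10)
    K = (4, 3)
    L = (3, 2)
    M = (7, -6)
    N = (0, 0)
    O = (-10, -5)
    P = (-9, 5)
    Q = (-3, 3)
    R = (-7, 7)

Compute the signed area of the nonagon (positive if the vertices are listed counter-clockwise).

-131

Apply the surveyor's formula: 2A = Σ (x_i·y_{i+1} − x_{i+1}·y_i), indices taken mod 9.
Σ = (-31) + (-1) + (-32) + (0) + (0) + (-95) + (-12) + (0) + (-91) = -262
Signed area = Σ/2 = -131 (negative ⇒ clockwise traversal).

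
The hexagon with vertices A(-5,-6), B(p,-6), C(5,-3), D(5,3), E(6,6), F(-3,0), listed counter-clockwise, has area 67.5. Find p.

The doubled signed area Σ (x_i y_{i+1} − x_{i+1} y_i) is linear in p.
With p=0 it equals 138; the coefficient of p is 3 (from the two edges through B).
So 3·p + 138 = 2·67.5 = 135 ⇒ p = -1.

-1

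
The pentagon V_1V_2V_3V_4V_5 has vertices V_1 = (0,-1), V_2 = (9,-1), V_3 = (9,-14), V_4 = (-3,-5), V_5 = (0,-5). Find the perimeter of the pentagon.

|V_1V_2| = √((9)² + (0)²) = √81 = 9
|V_2V_3| = √((0)² + (-13)²) = √169 = 13
|V_3V_4| = √((-12)² + (9)²) = √225 = 15
|V_4V_5| = √((3)² + (0)²) = √9 = 3
|V_5V_1| = √((0)² + (4)²) = √16 = 4
Perimeter = 9 + 13 + 15 + 3 + 4 = 44.

44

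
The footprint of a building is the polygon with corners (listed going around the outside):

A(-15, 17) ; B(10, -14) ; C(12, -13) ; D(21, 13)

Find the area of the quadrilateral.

529.5

Apply Gauss's area formula: 2A = Σ (x_i·y_{i+1} − x_{i+1}·y_i), indices taken mod 4.
Cross-terms: 40, 38, 429, 552  ⇒  Σ = 1059
Area = |Σ|/2 = 529.5.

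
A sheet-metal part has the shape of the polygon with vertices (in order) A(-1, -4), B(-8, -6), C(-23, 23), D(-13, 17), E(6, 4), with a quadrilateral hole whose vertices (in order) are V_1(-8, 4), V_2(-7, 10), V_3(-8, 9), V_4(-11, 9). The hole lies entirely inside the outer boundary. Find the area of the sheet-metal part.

297

Outer boundary:
Apply the shoelace (surveyor's) formula: 2A = Σ (x_i·y_{i+1} − x_{i+1}·y_i), indices taken mod 5.
Cross-terms: -26, -322, -92, -154, -20  ⇒  Σ = -614
Area = |Σ|/2 = 307.
Hole:
V_1→V_2: (-8)(10) − (-7)(4) = -52
V_2→V_3: (-7)(9) − (-8)(10) = 17
V_3→V_4: (-8)(9) − (-11)(9) = 27
V_4→V_1: (-11)(4) − (-8)(9) = 28
Σ = 20
Area = |Σ|/2 = 10.
Net area = 307 − 10 = 297.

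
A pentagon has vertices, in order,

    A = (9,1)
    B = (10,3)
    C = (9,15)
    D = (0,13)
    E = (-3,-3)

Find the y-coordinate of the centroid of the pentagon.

Apply the shoelace (surveyor's) formula. First the cross-terms c_i = x_i·y_{i+1} − x_{i+1}·y_i:
  17, 123, 117, 39, 24  ⇒  2A = 320, A = 160.
Then Σ (y_i + y_{i+1})·c_i = 5900, so ȳ = 5900 / (6·160) = 295/48.

295/48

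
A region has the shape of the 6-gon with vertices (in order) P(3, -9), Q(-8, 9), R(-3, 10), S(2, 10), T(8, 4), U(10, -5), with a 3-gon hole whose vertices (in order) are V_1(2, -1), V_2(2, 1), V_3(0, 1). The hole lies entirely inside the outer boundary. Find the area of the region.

185.5

Outer boundary:
Σ = (-45) + (-53) + (-50) + (-72) + (-80) + (-75) = -375
Area = |Σ|/2 = 187.5.
Hole:
Apply the shoelace formula: 2A = Σ (x_i·y_{i+1} − x_{i+1}·y_i), indices taken mod 3.
Cross-terms: 4, 2, -2  ⇒  Σ = 4
Area = |Σ|/2 = 2.
Net area = 187.5 − 2 = 185.5.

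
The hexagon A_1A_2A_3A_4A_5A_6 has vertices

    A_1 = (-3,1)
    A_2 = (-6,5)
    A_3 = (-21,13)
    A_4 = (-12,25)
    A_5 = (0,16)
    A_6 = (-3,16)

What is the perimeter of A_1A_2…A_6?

|A_1A_2| = √((-3)² + (4)²) = √25 = 5
|A_2A_3| = √((-15)² + (8)²) = √289 = 17
|A_3A_4| = √((9)² + (12)²) = √225 = 15
|A_4A_5| = √((12)² + (-9)²) = √225 = 15
|A_5A_6| = √((-3)² + (0)²) = √9 = 3
|A_6A_1| = √((0)² + (-15)²) = √225 = 15
Perimeter = 5 + 17 + 15 + 15 + 3 + 15 = 70.

70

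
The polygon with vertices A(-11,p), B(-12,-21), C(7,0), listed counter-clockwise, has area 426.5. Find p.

25

The doubled signed area Σ (x_i y_{i+1} − x_{i+1} y_i) is linear in p.
With p=0 it equals 378; the coefficient of p is 19 (from the two edges through A).
So 19·p + 378 = 2·426.5 = 853 ⇒ p = 25.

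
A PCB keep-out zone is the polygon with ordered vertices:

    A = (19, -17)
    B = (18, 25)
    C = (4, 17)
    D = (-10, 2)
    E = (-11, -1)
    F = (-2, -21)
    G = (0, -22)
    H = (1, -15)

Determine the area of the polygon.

880

A→B: (19)(25) − (18)(-17) = 781
B→C: (18)(17) − (4)(25) = 206
C→D: (4)(2) − (-10)(17) = 178
D→E: (-10)(-1) − (-11)(2) = 32
E→F: (-11)(-21) − (-2)(-1) = 229
F→G: (-2)(-22) − (0)(-21) = 44
G→H: (0)(-15) − (1)(-22) = 22
H→A: (1)(-17) − (19)(-15) = 268
Σ = 1760
Area = |Σ|/2 = 880.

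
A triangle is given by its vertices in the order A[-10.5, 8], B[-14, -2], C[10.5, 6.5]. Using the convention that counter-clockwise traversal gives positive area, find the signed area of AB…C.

107.625

Apply the shoelace (surveyor's) formula: 2A = Σ (x_i·y_{i+1} − x_{i+1}·y_i), indices taken mod 3.
Σ = (133) + (-70) + (152.25) = 215.25
Signed area = Σ/2 = 107.625 (positive ⇒ counter-clockwise traversal).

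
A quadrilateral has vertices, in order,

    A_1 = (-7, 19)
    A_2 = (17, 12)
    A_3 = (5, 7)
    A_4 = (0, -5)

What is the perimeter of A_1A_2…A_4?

|A_1A_2| = √((24)² + (-7)²) = √625 = 25
|A_2A_3| = √((-12)² + (-5)²) = √169 = 13
|A_3A_4| = √((-5)² + (-12)²) = √169 = 13
|A_4A_1| = √((-7)² + (24)²) = √625 = 25
Perimeter = 25 + 13 + 13 + 25 = 76.

76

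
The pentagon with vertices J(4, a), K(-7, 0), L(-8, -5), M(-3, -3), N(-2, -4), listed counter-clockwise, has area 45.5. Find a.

The doubled signed area Σ (x_i y_{i+1} − x_{i+1} y_i) is linear in a.
With a=0 it equals 66; the coefficient of a is 5 (from the two edges through J).
So 5·a + 66 = 2·45.5 = 91 ⇒ a = 5.

5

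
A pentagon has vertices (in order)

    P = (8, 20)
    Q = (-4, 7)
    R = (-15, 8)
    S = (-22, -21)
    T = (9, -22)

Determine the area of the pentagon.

P→Q: (8)(7) − (-4)(20) = 136
Q→R: (-4)(8) − (-15)(7) = 73
R→S: (-15)(-21) − (-22)(8) = 491
S→T: (-22)(-22) − (9)(-21) = 673
T→P: (9)(20) − (8)(-22) = 356
Σ = 1729
Area = |Σ|/2 = 864.5.

864.5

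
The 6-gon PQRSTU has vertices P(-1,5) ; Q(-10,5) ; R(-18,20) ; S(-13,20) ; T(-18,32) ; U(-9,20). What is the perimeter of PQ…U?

76

|PQ| = √((-9)² + (0)²) = √81 = 9
|QR| = √((-8)² + (15)²) = √289 = 17
|RS| = √((5)² + (0)²) = √25 = 5
|ST| = √((-5)² + (12)²) = √169 = 13
|TU| = √((9)² + (-12)²) = √225 = 15
|UP| = √((8)² + (-15)²) = √289 = 17
Perimeter = 9 + 17 + 5 + 13 + 15 + 17 = 76.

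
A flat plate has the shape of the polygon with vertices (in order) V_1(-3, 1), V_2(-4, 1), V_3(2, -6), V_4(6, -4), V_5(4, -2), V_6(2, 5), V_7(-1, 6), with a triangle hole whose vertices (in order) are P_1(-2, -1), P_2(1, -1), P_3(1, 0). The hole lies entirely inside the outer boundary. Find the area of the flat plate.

55

Outer boundary:
Apply the shoelace formula: 2A = Σ (x_i·y_{i+1} − x_{i+1}·y_i), indices taken mod 7.
Σ = (1) + (22) + (28) + (4) + (24) + (17) + (17) = 113
Area = |Σ|/2 = 56.5.
Hole:
Apply the shoelace (surveyor's) formula: 2A = Σ (x_i·y_{i+1} − x_{i+1}·y_i), indices taken mod 3.
Σ = (3) + (1) + (-1) = 3
Area = |Σ|/2 = 1.5.
Net area = 56.5 − 1.5 = 55.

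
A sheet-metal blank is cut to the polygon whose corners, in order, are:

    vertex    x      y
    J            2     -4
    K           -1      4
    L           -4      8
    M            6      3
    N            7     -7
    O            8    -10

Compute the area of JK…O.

J→K: (2)(4) − (-1)(-4) = 4
K→L: (-1)(8) − (-4)(4) = 8
L→M: (-4)(3) − (6)(8) = -60
M→N: (6)(-7) − (7)(3) = -63
N→O: (7)(-10) − (8)(-7) = -14
O→J: (8)(-4) − (2)(-10) = -12
Σ = -137
Area = |Σ|/2 = 68.5.

68.5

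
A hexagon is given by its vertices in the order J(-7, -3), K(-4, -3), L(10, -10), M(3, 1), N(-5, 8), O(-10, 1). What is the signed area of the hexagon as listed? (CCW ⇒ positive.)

130

Apply the surveyor's formula: 2A = Σ (x_i·y_{i+1} − x_{i+1}·y_i), indices taken mod 6.
Σ = (9) + (70) + (40) + (29) + (75) + (37) = 260
Signed area = Σ/2 = 130 (positive ⇒ counter-clockwise traversal).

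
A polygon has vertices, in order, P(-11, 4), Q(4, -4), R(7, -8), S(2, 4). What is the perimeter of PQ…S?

|PQ| = √((15)² + (-8)²) = √289 = 17
|QR| = √((3)² + (-4)²) = √25 = 5
|RS| = √((-5)² + (12)²) = √169 = 13
|SP| = √((-13)² + (0)²) = √169 = 13
Perimeter = 17 + 5 + 13 + 13 = 48.

48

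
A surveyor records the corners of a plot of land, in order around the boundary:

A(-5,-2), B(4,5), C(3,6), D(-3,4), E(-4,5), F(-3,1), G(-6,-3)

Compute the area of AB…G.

A→B: (-5)(5) − (4)(-2) = -17
B→C: (4)(6) − (3)(5) = 9
C→D: (3)(4) − (-3)(6) = 30
D→E: (-3)(5) − (-4)(4) = 1
E→F: (-4)(1) − (-3)(5) = 11
F→G: (-3)(-3) − (-6)(1) = 15
G→A: (-6)(-2) − (-5)(-3) = -3
Σ = 46
Area = |Σ|/2 = 23.

23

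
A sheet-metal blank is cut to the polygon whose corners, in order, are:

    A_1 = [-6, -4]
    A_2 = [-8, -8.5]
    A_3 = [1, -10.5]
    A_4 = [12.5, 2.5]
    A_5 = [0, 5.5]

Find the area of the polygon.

173.5

A_1→A_2: (-6)(-8.5) − (-8)(-4) = 19
A_2→A_3: (-8)(-10.5) − (1)(-8.5) = 92.5
A_3→A_4: (1)(2.5) − (12.5)(-10.5) = 133.75
A_4→A_5: (12.5)(5.5) − (0)(2.5) = 68.75
A_5→A_1: (0)(-4) − (-6)(5.5) = 33
Σ = 347
Area = |Σ|/2 = 173.5.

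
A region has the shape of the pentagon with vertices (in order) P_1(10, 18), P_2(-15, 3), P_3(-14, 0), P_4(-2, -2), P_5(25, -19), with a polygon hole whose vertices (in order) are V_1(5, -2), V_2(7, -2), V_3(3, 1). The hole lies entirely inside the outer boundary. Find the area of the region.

546

Outer boundary:
Σ = (300) + (42) + (28) + (88) + (640) = 1098
Area = |Σ|/2 = 549.
Hole:
Apply the shoelace formula: 2A = Σ (x_i·y_{i+1} − x_{i+1}·y_i), indices taken mod 3.
Σ = (4) + (13) + (-11) = 6
Area = |Σ|/2 = 3.
Net area = 549 − 3 = 546.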